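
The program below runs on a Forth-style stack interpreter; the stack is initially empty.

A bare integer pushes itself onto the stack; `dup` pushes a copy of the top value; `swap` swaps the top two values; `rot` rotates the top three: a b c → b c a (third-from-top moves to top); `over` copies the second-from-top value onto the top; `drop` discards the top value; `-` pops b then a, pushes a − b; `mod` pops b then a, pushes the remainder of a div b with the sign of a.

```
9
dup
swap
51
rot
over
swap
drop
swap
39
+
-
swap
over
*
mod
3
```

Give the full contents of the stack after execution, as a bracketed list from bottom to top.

9    → [9]
dup  → [9, 9]
swap → [9, 9]
51   → [9, 9, 51]
rot  → [9, 51, 9]
over → [9, 51, 9, 51]
swap → [9, 51, 51, 9]
drop → [9, 51, 51]
swap → [9, 51, 51]
39   → [9, 51, 51, 39]
+    → [9, 51, 90]
-    → [9, -39]
swap → [-39, 9]
over → [-39, 9, -39]
*    → [-39, -351]
mod  → [-39]
3    → [-39, 3]

[-39, 3]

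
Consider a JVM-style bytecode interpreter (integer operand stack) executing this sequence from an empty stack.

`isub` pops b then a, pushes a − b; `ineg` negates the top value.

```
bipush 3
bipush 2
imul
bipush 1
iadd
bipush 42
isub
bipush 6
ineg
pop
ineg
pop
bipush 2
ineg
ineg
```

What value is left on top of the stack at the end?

2

bipush 3  : 3
bipush 2  : 3 2
imul      : 6
bipush 1  : 6 1
iadd      : 7
bipush 42 : 7 42
isub      : -35
bipush 6  : -35 6
ineg      : -35 -6
pop       : -35
ineg      : 35
pop       : (empty)
bipush 2  : 2
ineg      : -2
ineg      : 2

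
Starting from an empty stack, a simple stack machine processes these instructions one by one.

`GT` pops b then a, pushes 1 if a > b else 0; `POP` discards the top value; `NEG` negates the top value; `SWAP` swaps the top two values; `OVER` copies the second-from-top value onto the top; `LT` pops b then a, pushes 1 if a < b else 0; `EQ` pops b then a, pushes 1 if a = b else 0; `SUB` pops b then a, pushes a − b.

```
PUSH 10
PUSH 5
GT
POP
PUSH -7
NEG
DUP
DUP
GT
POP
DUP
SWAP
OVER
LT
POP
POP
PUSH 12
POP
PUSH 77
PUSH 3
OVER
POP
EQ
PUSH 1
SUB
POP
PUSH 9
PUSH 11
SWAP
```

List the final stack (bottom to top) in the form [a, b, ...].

PUSH 10  [10]
PUSH 5   [10, 5]
GT       [1]
POP      []
PUSH -7  [-7]
NEG      [7]
DUP      [7, 7]
DUP      [7, 7, 7]
GT       [7, 0]
POP      [7]
DUP      [7, 7]
SWAP     [7, 7]
OVER     [7, 7, 7]
LT       [7, 0]
POP      [7]
POP      []
PUSH 12  [12]
POP      []
PUSH 77  [77]
PUSH 3   [77, 3]
OVER     [77, 3, 77]
POP      [77, 3]
EQ       [0]
PUSH 1   [0, 1]
SUB      [-1]
POP      []
PUSH 9   [9]
PUSH 11  [9, 11]
SWAP     [11, 9]

[11, 9]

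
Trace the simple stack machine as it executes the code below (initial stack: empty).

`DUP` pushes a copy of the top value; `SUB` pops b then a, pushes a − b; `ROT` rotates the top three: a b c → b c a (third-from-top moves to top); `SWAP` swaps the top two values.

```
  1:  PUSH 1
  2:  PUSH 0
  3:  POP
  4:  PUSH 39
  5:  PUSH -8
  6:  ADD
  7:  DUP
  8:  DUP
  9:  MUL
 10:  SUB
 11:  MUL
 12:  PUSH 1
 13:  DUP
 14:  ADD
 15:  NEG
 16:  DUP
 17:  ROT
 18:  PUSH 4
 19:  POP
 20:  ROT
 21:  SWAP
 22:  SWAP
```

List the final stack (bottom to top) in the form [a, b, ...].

[-2, -930, -2]

PUSH 1   [1]
PUSH 0   [1, 0]
POP      [1]
PUSH 39  [1, 39]
PUSH -8  [1, 39, -8]
ADD      [1, 31]
DUP      [1, 31, 31]
DUP      [1, 31, 31, 31]
MUL      [1, 31, 961]
SUB      [1, -930]
MUL      [-930]
PUSH 1   [-930, 1]
DUP      [-930, 1, 1]
ADD      [-930, 2]
NEG      [-930, -2]
DUP      [-930, -2, -2]
ROT      [-2, -2, -930]
PUSH 4   [-2, -2, -930, 4]
POP      [-2, -2, -930]
ROT      [-2, -930, -2]
SWAP     [-2, -2, -930]
SWAP     [-2, -930, -2]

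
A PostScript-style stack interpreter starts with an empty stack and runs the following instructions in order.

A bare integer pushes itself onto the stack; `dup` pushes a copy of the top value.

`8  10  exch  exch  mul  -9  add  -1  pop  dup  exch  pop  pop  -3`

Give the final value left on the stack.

8     [8]
10    [8, 10]
exch  [10, 8]
exch  [8, 10]
mul   [80]
-9    [80, -9]
add   [71]
-1    [71, -1]
pop   [71]
dup   [71, 71]
exch  [71, 71]
pop   [71]
pop   []
-3    [-3]

-3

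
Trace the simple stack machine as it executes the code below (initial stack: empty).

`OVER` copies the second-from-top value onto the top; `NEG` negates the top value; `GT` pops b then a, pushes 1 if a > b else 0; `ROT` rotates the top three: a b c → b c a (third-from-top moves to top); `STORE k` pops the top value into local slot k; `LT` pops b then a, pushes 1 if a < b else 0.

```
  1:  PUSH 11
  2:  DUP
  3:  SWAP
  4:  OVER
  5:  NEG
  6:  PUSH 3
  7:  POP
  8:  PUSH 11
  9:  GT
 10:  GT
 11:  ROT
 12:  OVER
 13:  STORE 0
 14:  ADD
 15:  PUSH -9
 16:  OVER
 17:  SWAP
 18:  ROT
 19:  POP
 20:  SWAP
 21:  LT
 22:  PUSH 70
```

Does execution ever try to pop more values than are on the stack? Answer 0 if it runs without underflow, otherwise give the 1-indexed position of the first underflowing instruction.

PUSH 11  [11]
DUP      [11, 11]
SWAP     [11, 11]
OVER     [11, 11, 11]
NEG      [11, 11, -11]
PUSH 3   [11, 11, -11, 3]
POP      [11, 11, -11]
PUSH 11  [11, 11, -11, 11]
GT       [11, 11, 0]
GT       [11, 1]
ROT  — needs 3 operands, stack has 2 → underflow

11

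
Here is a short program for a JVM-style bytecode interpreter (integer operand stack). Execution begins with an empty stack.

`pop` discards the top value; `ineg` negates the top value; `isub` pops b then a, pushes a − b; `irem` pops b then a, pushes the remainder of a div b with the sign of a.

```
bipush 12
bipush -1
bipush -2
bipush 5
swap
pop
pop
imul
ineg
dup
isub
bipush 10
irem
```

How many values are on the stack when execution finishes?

bipush 12 → 12
bipush -1 → 12 -1
bipush -2 → 12 -1 -2
bipush 5  → 12 -1 -2 5
swap      → 12 -1 5 -2
pop       → 12 -1 5
pop       → 12 -1
imul      → -12
ineg      → 12
dup       → 12 12
isub      → 0
bipush 10 → 0 10
irem      → 0

1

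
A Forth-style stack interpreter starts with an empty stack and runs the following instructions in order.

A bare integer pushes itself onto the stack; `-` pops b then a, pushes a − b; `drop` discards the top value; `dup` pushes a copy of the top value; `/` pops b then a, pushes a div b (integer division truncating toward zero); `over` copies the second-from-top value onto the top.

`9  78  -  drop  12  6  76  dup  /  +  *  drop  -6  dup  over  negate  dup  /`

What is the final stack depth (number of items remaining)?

9      → 9
78     → 9 78
-      → -69
drop   → (empty)
12     → 12
6      → 12 6
76     → 12 6 76
dup    → 12 6 76 76
/      → 12 6 1
+      → 12 7
*      → 84
drop   → (empty)
-6     → -6
dup    → -6 -6
over   → -6 -6 -6
negate → -6 -6 6
dup    → -6 -6 6 6
/      → -6 -6 1

3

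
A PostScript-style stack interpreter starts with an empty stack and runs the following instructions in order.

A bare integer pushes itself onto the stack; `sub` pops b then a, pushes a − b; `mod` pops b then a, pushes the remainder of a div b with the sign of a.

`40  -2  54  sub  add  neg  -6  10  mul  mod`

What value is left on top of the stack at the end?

40  -> 40
-2  -> 40 -2
54  -> 40 -2 54
sub -> 40 -56
add -> -16
neg -> 16
-6  -> 16 -6
10  -> 16 -6 10
mul -> 16 -60
mod -> 16

16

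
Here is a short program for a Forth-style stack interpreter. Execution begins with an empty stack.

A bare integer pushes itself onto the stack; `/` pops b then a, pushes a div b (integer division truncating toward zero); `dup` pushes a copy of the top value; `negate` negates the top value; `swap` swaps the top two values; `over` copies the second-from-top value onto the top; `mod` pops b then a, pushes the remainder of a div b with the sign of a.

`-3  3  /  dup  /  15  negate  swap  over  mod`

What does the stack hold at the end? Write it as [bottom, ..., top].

-3     -> -3
3      -> -3 3
/      -> -1
dup    -> -1 -1
/      -> 1
15     -> 1 15
negate -> 1 -15
swap   -> -15 1
over   -> -15 1 -15
mod    -> -15 1

[-15, 1]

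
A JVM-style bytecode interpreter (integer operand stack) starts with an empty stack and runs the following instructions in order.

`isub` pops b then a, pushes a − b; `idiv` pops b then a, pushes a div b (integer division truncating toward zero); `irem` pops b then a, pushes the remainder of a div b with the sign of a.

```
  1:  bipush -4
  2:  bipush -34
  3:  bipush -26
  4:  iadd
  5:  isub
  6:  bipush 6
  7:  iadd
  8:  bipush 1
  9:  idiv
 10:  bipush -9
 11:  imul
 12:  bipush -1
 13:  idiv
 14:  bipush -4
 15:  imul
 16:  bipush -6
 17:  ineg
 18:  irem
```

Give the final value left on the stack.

0

bipush -4   -4
bipush -34  -4 -34
bipush -26  -4 -34 -26
iadd        -4 -60
isub        56
bipush 6    56 6
iadd        62
bipush 1    62 1
idiv        62
bipush -9   62 -9
imul        -558
bipush -1   -558 -1
idiv        558
bipush -4   558 -4
imul        -2232
bipush -6   -2232 -6
ineg        -2232 6
irem        0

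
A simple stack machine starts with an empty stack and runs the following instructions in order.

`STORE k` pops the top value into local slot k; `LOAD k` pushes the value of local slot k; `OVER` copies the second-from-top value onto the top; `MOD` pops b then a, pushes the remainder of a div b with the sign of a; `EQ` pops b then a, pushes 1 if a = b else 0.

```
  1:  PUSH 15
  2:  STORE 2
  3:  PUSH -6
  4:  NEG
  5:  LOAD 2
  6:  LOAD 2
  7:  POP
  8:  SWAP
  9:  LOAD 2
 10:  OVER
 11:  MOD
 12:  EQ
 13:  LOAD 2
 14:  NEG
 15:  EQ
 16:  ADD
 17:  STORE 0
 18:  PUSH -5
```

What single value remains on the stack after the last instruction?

PUSH 15 : 15
STORE 2 : (empty)
PUSH -6 : -6
NEG     : 6
LOAD 2  : 6 15
LOAD 2  : 6 15 15
POP     : 6 15
SWAP    : 15 6
LOAD 2  : 15 6 15
OVER    : 15 6 15 6
MOD     : 15 6 3
EQ      : 15 0
LOAD 2  : 15 0 15
NEG     : 15 0 -15
EQ      : 15 0
ADD     : 15
STORE 0 : (empty)
PUSH -5 : -5

-5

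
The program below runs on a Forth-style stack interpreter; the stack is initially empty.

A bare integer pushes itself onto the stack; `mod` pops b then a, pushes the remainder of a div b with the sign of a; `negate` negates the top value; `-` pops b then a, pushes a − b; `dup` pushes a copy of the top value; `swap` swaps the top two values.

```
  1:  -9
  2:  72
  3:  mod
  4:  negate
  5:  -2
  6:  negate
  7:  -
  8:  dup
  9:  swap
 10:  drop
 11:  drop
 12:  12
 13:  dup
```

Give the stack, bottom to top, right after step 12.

[12]

-9      [-9]
72      [-9, 72]
mod     [-9]
negate  [9]
-2      [9, -2]
negate  [9, 2]
-       [7]
dup     [7, 7]
swap    [7, 7]
drop    [7]
drop    []
12      [12]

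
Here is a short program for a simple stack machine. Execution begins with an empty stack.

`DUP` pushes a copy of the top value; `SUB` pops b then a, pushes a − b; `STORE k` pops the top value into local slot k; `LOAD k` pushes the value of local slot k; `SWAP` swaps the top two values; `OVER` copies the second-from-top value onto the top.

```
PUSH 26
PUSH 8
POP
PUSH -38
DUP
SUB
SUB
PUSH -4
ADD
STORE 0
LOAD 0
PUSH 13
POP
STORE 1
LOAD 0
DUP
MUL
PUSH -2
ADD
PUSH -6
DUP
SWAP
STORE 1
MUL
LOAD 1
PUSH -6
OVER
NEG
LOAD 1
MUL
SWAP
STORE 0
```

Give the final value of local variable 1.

PUSH 26  : [26]
PUSH 8   : [26, 8]
POP      : [26]
PUSH -38 : [26, -38]
DUP      : [26, -38, -38]
SUB      : [26, 0]
SUB      : [26]
PUSH -4  : [26, -4]
ADD      : [22]
STORE 0  : []
LOAD 0   : [22]
PUSH 13  : [22, 13]
POP      : [22]
STORE 1  : []
LOAD 0   : [22]
DUP      : [22, 22]
MUL      : [484]
PUSH -2  : [484, -2]
ADD      : [482]
PUSH -6  : [482, -6]
DUP      : [482, -6, -6]
SWAP     : [482, -6, -6]
STORE 1  : [482, -6]
MUL      : [-2892]
LOAD 1   : [-2892, -6]
PUSH -6  : [-2892, -6, -6]
OVER     : [-2892, -6, -6, -6]
NEG      : [-2892, -6, -6, 6]
LOAD 1   : [-2892, -6, -6, 6, -6]
MUL      : [-2892, -6, -6, -36]
SWAP     : [-2892, -6, -36, -6]
STORE 0  : [-2892, -6, -36]

-6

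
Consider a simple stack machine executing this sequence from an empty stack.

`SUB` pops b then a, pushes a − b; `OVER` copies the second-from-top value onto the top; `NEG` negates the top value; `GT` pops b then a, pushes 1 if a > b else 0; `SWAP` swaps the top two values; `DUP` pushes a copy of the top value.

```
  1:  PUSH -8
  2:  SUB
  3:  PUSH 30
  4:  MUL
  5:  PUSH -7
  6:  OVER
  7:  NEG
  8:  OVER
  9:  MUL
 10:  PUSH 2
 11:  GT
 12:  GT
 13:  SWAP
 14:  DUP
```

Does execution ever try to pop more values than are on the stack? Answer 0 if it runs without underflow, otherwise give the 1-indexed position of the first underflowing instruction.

2

PUSH -8 : -8
SUB  — needs 2 operands, stack has 1 → underflow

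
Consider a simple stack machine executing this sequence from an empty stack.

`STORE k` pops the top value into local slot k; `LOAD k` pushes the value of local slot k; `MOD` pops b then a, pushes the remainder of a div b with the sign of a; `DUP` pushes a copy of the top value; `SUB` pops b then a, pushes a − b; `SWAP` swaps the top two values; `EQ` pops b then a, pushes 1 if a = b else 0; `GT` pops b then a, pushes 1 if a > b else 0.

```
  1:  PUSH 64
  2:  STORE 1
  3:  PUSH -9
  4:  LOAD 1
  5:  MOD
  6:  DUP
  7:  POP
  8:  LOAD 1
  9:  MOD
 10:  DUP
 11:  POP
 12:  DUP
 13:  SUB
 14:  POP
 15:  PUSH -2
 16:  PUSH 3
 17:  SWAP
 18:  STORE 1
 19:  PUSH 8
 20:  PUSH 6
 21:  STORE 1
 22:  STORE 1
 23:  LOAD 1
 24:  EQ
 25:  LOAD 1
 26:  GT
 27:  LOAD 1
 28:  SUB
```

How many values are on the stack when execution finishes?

PUSH 64 : 64
STORE 1 : (empty)
PUSH -9 : -9
LOAD 1  : -9 64
MOD     : -9
DUP     : -9 -9
POP     : -9
LOAD 1  : -9 64
MOD     : -9
DUP     : -9 -9
POP     : -9
DUP     : -9 -9
SUB     : 0
POP     : (empty)
PUSH -2 : -2
PUSH 3  : -2 3
SWAP    : 3 -2
STORE 1 : 3
PUSH 8  : 3 8
PUSH 6  : 3 8 6
STORE 1 : 3 8
STORE 1 : 3
LOAD 1  : 3 8
EQ      : 0
LOAD 1  : 0 8
GT      : 0
LOAD 1  : 0 8
SUB     : -8

1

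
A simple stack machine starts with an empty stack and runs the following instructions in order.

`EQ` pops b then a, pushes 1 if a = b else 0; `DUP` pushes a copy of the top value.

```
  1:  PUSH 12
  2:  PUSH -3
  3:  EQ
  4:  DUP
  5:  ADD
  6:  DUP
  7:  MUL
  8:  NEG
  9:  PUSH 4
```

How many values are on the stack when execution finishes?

PUSH 12 -> 12
PUSH -3 -> 12 -3
EQ      -> 0
DUP     -> 0 0
ADD     -> 0
DUP     -> 0 0
MUL     -> 0
NEG     -> 0
PUSH 4  -> 0 4

2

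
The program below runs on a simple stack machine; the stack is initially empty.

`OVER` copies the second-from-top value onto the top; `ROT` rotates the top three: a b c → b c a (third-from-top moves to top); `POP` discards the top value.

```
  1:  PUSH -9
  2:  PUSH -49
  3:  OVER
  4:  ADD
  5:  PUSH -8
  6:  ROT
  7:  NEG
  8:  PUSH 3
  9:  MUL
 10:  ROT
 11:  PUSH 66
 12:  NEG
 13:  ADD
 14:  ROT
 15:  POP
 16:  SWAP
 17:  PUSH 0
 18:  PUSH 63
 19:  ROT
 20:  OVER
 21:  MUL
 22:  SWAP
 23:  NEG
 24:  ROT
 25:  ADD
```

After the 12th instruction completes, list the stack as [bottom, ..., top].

PUSH -9  -> -9
PUSH -49 -> -9 -49
OVER     -> -9 -49 -9
ADD      -> -9 -58
PUSH -8  -> -9 -58 -8
ROT      -> -58 -8 -9
NEG      -> -58 -8 9
PUSH 3   -> -58 -8 9 3
MUL      -> -58 -8 27
ROT      -> -8 27 -58
PUSH 66  -> -8 27 -58 66
NEG      -> -8 27 -58 -66

[-8, 27, -58, -66]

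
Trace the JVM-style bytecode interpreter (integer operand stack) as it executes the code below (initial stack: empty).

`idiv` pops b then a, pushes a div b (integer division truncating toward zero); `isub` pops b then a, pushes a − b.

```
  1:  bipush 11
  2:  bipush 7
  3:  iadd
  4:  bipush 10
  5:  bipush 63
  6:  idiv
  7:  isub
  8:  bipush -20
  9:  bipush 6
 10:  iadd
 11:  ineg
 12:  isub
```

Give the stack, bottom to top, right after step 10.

[18, -14]

bipush 11  → [11]
bipush 7   → [11, 7]
iadd       → [18]
bipush 10  → [18, 10]
bipush 63  → [18, 10, 63]
idiv       → [18, 0]
isub       → [18]
bipush -20 → [18, -20]
bipush 6   → [18, -20, 6]
iadd       → [18, -14]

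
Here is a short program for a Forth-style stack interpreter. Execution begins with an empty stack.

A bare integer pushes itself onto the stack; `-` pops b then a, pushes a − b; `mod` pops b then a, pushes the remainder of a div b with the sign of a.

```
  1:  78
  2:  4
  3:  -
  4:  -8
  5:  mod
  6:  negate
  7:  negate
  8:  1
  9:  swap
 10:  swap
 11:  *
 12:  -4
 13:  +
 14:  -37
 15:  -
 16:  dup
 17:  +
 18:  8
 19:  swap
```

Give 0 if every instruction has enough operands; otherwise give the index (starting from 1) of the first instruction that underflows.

0

78     → [78]
4      → [78, 4]
-      → [74]
-8     → [74, -8]
mod    → [2]
negate → [-2]
negate → [2]
1      → [2, 1]
swap   → [1, 2]
swap   → [2, 1]
*      → [2]
-4     → [2, -4]
+      → [-2]
-37    → [-2, -37]
-      → [35]
dup    → [35, 35]
+      → [70]
8      → [70, 8]
swap   → [8, 70]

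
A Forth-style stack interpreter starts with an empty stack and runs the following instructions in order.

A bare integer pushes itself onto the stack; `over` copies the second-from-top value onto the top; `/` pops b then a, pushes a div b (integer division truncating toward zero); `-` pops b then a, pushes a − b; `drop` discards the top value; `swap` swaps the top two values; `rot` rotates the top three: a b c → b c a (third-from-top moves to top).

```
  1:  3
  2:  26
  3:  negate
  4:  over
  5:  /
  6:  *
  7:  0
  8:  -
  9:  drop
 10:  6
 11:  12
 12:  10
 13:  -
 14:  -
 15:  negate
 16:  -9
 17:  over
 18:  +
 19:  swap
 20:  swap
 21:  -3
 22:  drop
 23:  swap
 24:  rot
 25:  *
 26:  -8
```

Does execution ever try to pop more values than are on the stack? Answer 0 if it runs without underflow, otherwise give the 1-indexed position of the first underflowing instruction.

24

3       [3]
26      [3, 26]
negate  [3, -26]
over    [3, -26, 3]
/       [3, -8]
*       [-24]
0       [-24, 0]
-       [-24]
drop    []
6       [6]
12      [6, 12]
10      [6, 12, 10]
-       [6, 2]
-       [4]
negate  [-4]
-9      [-4, -9]
over    [-4, -9, -4]
+       [-4, -13]
swap    [-13, -4]
swap    [-4, -13]
-3      [-4, -13, -3]
drop    [-4, -13]
swap    [-13, -4]
rot  — needs 3 operands, stack has 2 → underflow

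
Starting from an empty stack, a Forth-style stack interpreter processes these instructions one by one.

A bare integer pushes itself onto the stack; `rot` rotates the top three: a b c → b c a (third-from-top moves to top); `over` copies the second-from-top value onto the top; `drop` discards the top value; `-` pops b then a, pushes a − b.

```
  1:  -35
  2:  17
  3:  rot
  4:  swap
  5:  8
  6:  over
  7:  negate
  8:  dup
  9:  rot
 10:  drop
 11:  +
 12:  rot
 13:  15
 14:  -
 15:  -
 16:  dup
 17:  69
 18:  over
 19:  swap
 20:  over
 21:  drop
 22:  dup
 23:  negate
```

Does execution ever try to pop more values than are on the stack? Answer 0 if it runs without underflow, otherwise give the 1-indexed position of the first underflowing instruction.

3

-35  -35
17   -35 17
rot  — needs 3 operands, stack has 2 → underflow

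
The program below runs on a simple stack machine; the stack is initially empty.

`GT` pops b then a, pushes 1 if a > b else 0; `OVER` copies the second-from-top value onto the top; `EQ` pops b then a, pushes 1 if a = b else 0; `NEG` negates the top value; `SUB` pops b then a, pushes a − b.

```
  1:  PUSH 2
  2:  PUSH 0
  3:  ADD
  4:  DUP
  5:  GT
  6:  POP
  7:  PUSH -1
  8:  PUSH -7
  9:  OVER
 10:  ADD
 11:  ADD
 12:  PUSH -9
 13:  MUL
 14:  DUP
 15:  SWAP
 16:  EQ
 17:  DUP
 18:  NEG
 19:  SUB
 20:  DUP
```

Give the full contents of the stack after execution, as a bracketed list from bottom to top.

PUSH 2  -> 2
PUSH 0  -> 2 0
ADD     -> 2
DUP     -> 2 2
GT      -> 0
POP     -> (empty)
PUSH -1 -> -1
PUSH -7 -> -1 -7
OVER    -> -1 -7 -1
ADD     -> -1 -8
ADD     -> -9
PUSH -9 -> -9 -9
MUL     -> 81
DUP     -> 81 81
SWAP    -> 81 81
EQ      -> 1
DUP     -> 1 1
NEG     -> 1 -1
SUB     -> 2
DUP     -> 2 2

[2, 2]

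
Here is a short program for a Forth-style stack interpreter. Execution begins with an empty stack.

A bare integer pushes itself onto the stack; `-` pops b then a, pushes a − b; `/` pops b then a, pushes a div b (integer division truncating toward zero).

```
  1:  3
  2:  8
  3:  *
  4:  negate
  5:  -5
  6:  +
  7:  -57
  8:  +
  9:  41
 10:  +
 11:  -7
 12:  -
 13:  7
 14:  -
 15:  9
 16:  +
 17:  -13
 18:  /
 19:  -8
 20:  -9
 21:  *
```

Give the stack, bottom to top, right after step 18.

3      : 3
8      : 3 8
*      : 24
negate : -24
-5     : -24 -5
+      : -29
-57    : -29 -57
+      : -86
41     : -86 41
+      : -45
-7     : -45 -7
-      : -38
7      : -38 7
-      : -45
9      : -45 9
+      : -36
-13    : -36 -13
/      : 2

[2]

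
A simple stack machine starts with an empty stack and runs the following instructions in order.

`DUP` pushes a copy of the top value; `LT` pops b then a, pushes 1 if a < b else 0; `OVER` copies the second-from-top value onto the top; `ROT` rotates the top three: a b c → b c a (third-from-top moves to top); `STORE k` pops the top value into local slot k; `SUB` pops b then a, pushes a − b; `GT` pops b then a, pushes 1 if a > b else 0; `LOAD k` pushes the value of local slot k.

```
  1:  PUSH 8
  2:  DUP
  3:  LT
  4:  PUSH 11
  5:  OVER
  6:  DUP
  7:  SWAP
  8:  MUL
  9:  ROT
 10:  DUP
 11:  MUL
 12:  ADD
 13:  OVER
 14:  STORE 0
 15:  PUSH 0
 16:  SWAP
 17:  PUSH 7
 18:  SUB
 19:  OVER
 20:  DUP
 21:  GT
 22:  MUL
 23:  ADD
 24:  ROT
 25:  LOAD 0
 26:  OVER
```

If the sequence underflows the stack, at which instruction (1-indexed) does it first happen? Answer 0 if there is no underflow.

24

PUSH 8  : [8]
DUP     : [8, 8]
LT      : [0]
PUSH 11 : [0, 11]
OVER    : [0, 11, 0]
DUP     : [0, 11, 0, 0]
SWAP    : [0, 11, 0, 0]
MUL     : [0, 11, 0]
ROT     : [11, 0, 0]
DUP     : [11, 0, 0, 0]
MUL     : [11, 0, 0]
ADD     : [11, 0]
OVER    : [11, 0, 11]
STORE 0 : [11, 0]
PUSH 0  : [11, 0, 0]
SWAP    : [11, 0, 0]
PUSH 7  : [11, 0, 0, 7]
SUB     : [11, 0, -7]
OVER    : [11, 0, -7, 0]
DUP     : [11, 0, -7, 0, 0]
GT      : [11, 0, -7, 0]
MUL     : [11, 0, 0]
ADD     : [11, 0]
ROT  — needs 3 operands, stack has 2 → underflow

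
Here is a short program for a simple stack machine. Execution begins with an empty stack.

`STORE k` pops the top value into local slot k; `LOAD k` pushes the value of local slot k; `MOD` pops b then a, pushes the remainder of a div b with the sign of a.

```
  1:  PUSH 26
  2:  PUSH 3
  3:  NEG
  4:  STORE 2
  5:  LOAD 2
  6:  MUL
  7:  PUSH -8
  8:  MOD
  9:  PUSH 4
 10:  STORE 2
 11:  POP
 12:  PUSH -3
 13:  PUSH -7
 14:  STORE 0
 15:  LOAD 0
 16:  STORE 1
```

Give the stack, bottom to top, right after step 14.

PUSH 26  [26]
PUSH 3   [26, 3]
NEG      [26, -3]
STORE 2  [26]
LOAD 2   [26, -3]
MUL      [-78]
PUSH -8  [-78, -8]
MOD      [-6]
PUSH 4   [-6, 4]
STORE 2  [-6]
POP      []
PUSH -3  [-3]
PUSH -7  [-3, -7]
STORE 0  [-3]

[-3]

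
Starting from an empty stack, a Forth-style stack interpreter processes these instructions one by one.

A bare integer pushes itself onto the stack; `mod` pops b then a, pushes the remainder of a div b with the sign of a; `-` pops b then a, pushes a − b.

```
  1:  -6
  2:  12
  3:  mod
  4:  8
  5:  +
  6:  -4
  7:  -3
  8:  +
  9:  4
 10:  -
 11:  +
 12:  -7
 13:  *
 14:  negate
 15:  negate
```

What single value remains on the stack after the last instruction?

-6     -> [-6]
12     -> [-6, 12]
mod    -> [-6]
8      -> [-6, 8]
+      -> [2]
-4     -> [2, -4]
-3     -> [2, -4, -3]
+      -> [2, -7]
4      -> [2, -7, 4]
-      -> [2, -11]
+      -> [-9]
-7     -> [-9, -7]
*      -> [63]
negate -> [-63]
negate -> [63]

63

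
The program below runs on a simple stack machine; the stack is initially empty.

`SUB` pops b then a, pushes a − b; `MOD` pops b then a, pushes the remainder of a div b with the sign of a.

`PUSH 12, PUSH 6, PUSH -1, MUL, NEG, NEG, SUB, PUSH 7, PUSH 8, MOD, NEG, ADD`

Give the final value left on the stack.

PUSH 12 → 12
PUSH 6  → 12 6
PUSH -1 → 12 6 -1
MUL     → 12 -6
NEG     → 12 6
NEG     → 12 -6
SUB     → 18
PUSH 7  → 18 7
PUSH 8  → 18 7 8
MOD     → 18 7
NEG     → 18 -7
ADD     → 11

11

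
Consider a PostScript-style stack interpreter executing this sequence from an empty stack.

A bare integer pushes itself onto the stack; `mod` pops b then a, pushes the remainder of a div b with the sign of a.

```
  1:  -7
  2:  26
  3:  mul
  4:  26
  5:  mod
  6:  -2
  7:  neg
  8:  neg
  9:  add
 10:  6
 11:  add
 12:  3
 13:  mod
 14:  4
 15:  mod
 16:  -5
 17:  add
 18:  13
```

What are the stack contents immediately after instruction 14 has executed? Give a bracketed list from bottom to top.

-7   [-7]
26   [-7, 26]
mul  [-182]
26   [-182, 26]
mod  [0]
-2   [0, -2]
neg  [0, 2]
neg  [0, -2]
add  [-2]
6    [-2, 6]
add  [4]
3    [4, 3]
mod  [1]
4    [1, 4]

[1, 4]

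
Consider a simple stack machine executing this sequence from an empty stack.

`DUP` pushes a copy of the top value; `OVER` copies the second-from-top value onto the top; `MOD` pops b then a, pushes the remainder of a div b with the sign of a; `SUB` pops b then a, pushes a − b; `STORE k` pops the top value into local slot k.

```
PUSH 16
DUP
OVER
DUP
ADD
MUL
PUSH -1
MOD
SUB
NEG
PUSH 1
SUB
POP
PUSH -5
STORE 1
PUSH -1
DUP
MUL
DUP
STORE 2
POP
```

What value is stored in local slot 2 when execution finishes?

PUSH 16 → [16]
DUP     → [16, 16]
OVER    → [16, 16, 16]
DUP     → [16, 16, 16, 16]
ADD     → [16, 16, 32]
MUL     → [16, 512]
PUSH -1 → [16, 512, -1]
MOD     → [16, 0]
SUB     → [16]
NEG     → [-16]
PUSH 1  → [-16, 1]
SUB     → [-17]
POP     → []
PUSH -5 → [-5]
STORE 1 → []
PUSH -1 → [-1]
DUP     → [-1, -1]
MUL     → [1]
DUP     → [1, 1]
STORE 2 → [1]
POP     → []

1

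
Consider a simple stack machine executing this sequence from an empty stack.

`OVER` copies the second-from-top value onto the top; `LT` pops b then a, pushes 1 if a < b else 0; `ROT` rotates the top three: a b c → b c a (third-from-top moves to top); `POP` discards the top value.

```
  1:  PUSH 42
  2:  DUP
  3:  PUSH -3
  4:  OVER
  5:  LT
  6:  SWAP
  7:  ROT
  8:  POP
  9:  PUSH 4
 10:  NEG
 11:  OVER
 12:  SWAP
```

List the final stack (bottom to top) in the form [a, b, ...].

PUSH 42  [42]
DUP      [42, 42]
PUSH -3  [42, 42, -3]
OVER     [42, 42, -3, 42]
LT       [42, 42, 1]
SWAP     [42, 1, 42]
ROT      [1, 42, 42]
POP      [1, 42]
PUSH 4   [1, 42, 4]
NEG      [1, 42, -4]
OVER     [1, 42, -4, 42]
SWAP     [1, 42, 42, -4]

[1, 42, 42, -4]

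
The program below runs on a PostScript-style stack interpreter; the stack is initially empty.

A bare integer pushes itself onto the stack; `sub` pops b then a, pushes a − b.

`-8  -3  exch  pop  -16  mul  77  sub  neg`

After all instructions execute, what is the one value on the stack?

-8   -> -8
-3   -> -8 -3
exch -> -3 -8
pop  -> -3
-16  -> -3 -16
mul  -> 48
77   -> 48 77
sub  -> -29
neg  -> 29

29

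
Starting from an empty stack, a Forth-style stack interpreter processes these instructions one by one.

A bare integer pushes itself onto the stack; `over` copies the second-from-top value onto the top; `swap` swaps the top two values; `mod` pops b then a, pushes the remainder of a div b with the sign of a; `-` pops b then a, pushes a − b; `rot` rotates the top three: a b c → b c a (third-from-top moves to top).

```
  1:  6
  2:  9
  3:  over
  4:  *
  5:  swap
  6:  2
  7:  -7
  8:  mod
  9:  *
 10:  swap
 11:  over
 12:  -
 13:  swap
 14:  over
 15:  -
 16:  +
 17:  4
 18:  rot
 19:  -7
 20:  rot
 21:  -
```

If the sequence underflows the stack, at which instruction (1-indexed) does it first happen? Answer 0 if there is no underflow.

6    : 6
9    : 6 9
over : 6 9 6
*    : 6 54
swap : 54 6
2    : 54 6 2
-7   : 54 6 2 -7
mod  : 54 6 2
*    : 54 12
swap : 12 54
over : 12 54 12
-    : 12 42
swap : 42 12
over : 42 12 42
-    : 42 -30
+    : 12
4    : 12 4
rot  — needs 3 operands, stack has 2 → underflow

18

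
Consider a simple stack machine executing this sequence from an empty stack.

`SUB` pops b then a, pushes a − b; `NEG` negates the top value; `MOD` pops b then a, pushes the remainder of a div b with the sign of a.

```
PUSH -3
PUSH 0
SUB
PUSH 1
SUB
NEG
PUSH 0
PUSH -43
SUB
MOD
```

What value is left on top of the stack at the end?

PUSH -3   [-3]
PUSH 0    [-3, 0]
SUB       [-3]
PUSH 1    [-3, 1]
SUB       [-4]
NEG       [4]
PUSH 0    [4, 0]
PUSH -43  [4, 0, -43]
SUB       [4, 43]
MOD       [4]

4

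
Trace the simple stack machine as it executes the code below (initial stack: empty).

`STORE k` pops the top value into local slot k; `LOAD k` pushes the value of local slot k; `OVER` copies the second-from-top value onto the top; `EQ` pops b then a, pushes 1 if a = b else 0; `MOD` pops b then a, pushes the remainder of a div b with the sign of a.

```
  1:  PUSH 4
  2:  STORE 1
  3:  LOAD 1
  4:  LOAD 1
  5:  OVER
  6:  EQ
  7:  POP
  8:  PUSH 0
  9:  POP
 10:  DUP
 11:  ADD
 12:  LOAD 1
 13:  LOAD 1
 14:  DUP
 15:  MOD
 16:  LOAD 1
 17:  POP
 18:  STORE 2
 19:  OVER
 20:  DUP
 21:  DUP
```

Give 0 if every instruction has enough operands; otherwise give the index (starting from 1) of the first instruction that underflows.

0

PUSH 4  : [4]
STORE 1 : []
LOAD 1  : [4]
LOAD 1  : [4, 4]
OVER    : [4, 4, 4]
EQ      : [4, 1]
POP     : [4]
PUSH 0  : [4, 0]
POP     : [4]
DUP     : [4, 4]
ADD     : [8]
LOAD 1  : [8, 4]
LOAD 1  : [8, 4, 4]
DUP     : [8, 4, 4, 4]
MOD     : [8, 4, 0]
LOAD 1  : [8, 4, 0, 4]
POP     : [8, 4, 0]
STORE 2 : [8, 4]
OVER    : [8, 4, 8]
DUP     : [8, 4, 8, 8]
DUP     : [8, 4, 8, 8, 8]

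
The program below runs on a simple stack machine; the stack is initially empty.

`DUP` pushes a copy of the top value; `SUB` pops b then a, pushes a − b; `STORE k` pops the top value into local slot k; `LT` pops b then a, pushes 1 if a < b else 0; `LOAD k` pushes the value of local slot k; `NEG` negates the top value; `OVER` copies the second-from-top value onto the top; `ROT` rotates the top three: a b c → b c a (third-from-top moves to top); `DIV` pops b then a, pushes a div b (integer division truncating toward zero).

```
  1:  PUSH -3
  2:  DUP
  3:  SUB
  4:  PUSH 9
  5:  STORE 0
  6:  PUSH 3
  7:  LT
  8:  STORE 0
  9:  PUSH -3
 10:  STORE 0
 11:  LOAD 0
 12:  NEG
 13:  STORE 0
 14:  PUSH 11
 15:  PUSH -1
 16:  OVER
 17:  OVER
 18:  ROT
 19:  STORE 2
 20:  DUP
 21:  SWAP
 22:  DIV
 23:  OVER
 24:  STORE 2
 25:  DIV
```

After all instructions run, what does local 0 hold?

3

PUSH -3  -3
DUP      -3 -3
SUB      0
PUSH 9   0 9
STORE 0  0
PUSH 3   0 3
LT       1
STORE 0  (empty)
PUSH -3  -3
STORE 0  (empty)
LOAD 0   -3
NEG      3
STORE 0  (empty)
PUSH 11  11
PUSH -1  11 -1
OVER     11 -1 11
OVER     11 -1 11 -1
ROT      11 11 -1 -1
STORE 2  11 11 -1
DUP      11 11 -1 -1
SWAP     11 11 -1 -1
DIV      11 11 1
OVER     11 11 1 11
STORE 2  11 11 1
DIV      11 11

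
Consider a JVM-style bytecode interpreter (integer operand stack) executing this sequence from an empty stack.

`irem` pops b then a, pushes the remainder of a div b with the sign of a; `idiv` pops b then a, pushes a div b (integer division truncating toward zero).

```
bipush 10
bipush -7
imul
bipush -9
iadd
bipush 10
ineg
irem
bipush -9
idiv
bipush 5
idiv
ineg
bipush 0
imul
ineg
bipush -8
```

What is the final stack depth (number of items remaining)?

2

bipush 10  [10]
bipush -7  [10, -7]
imul       [-70]
bipush -9  [-70, -9]
iadd       [-79]
bipush 10  [-79, 10]
ineg       [-79, -10]
irem       [-9]
bipush -9  [-9, -9]
idiv       [1]
bipush 5   [1, 5]
idiv       [0]
ineg       [0]
bipush 0   [0, 0]
imul       [0]
ineg       [0]
bipush -8  [0, -8]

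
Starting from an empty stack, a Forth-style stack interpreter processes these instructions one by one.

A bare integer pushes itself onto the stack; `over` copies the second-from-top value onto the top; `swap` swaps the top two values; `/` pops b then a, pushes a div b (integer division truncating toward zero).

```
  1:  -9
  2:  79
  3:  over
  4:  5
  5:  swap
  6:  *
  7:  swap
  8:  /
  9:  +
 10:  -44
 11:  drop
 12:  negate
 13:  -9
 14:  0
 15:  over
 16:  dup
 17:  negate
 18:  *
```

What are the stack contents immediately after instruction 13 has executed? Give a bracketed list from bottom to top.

-9     → [-9]
79     → [-9, 79]
over   → [-9, 79, -9]
5      → [-9, 79, -9, 5]
swap   → [-9, 79, 5, -9]
*      → [-9, 79, -45]
swap   → [-9, -45, 79]
/      → [-9, 0]
+      → [-9]
-44    → [-9, -44]
drop   → [-9]
negate → [9]
-9     → [9, -9]

[9, -9]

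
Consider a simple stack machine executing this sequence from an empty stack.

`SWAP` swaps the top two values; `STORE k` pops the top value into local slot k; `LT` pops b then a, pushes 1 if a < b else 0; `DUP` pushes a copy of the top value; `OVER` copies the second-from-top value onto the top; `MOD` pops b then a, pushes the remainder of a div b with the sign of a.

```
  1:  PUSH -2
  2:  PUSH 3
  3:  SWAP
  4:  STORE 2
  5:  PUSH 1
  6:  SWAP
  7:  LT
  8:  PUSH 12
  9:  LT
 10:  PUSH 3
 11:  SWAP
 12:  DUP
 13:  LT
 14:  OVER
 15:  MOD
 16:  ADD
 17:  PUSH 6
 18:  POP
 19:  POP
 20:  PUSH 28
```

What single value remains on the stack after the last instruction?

28

PUSH -2  [-2]
PUSH 3   [-2, 3]
SWAP     [3, -2]
STORE 2  [3]
PUSH 1   [3, 1]
SWAP     [1, 3]
LT       [1]
PUSH 12  [1, 12]
LT       [1]
PUSH 3   [1, 3]
SWAP     [3, 1]
DUP      [3, 1, 1]
LT       [3, 0]
OVER     [3, 0, 3]
MOD      [3, 0]
ADD      [3]
PUSH 6   [3, 6]
POP      [3]
POP      []
PUSH 28  [28]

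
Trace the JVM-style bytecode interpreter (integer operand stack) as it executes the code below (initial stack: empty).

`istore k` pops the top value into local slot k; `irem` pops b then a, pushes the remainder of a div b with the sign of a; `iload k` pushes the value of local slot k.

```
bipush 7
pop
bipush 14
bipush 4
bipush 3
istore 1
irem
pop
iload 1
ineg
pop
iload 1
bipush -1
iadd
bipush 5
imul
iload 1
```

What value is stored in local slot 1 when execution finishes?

bipush 7  : 7
pop       : (empty)
bipush 14 : 14
bipush 4  : 14 4
bipush 3  : 14 4 3
istore 1  : 14 4
irem      : 2
pop       : (empty)
iload 1   : 3
ineg      : -3
pop       : (empty)
iload 1   : 3
bipush -1 : 3 -1
iadd      : 2
bipush 5  : 2 5
imul      : 10
iload 1   : 10 3

3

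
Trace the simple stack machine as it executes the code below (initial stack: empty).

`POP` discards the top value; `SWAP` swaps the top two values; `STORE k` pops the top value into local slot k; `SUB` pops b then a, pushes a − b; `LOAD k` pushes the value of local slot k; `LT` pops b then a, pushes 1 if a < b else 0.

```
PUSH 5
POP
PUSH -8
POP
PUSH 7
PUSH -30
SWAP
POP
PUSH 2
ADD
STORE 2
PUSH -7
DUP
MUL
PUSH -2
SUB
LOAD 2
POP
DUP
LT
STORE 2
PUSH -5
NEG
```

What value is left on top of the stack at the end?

5

PUSH 5   -> [5]
POP      -> []
PUSH -8  -> [-8]
POP      -> []
PUSH 7   -> [7]
PUSH -30 -> [7, -30]
SWAP     -> [-30, 7]
POP      -> [-30]
PUSH 2   -> [-30, 2]
ADD      -> [-28]
STORE 2  -> []
PUSH -7  -> [-7]
DUP      -> [-7, -7]
MUL      -> [49]
PUSH -2  -> [49, -2]
SUB      -> [51]
LOAD 2   -> [51, -28]
POP      -> [51]
DUP      -> [51, 51]
LT       -> [0]
STORE 2  -> []
PUSH -5  -> [-5]
NEG      -> [5]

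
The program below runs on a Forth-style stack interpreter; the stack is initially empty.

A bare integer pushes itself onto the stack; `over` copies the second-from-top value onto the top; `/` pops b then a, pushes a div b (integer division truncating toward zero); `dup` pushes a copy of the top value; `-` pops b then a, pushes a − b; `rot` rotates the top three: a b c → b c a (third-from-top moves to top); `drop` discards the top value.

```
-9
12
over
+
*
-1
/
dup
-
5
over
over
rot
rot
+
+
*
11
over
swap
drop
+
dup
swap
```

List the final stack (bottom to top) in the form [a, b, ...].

[0, 0]

-9   -> -9
12   -> -9 12
over -> -9 12 -9
+    -> -9 3
*    -> -27
-1   -> -27 -1
/    -> 27
dup  -> 27 27
-    -> 0
5    -> 0 5
over -> 0 5 0
over -> 0 5 0 5
rot  -> 0 0 5 5
rot  -> 0 5 5 0
+    -> 0 5 5
+    -> 0 10
*    -> 0
11   -> 0 11
over -> 0 11 0
swap -> 0 0 11
drop -> 0 0
+    -> 0
dup  -> 0 0
swap -> 0 0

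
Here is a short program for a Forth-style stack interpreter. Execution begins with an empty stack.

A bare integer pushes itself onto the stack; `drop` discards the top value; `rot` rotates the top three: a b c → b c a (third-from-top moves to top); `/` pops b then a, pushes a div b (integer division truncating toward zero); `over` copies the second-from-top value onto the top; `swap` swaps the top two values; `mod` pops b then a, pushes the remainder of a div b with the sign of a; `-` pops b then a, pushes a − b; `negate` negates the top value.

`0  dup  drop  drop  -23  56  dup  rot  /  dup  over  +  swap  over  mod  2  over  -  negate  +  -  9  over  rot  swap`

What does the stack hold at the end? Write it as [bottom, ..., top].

0       0
dup     0 0
drop    0
drop    (empty)
-23     -23
56      -23 56
dup     -23 56 56
rot     56 56 -23
/       56 -2
dup     56 -2 -2
over    56 -2 -2 -2
+       56 -2 -4
swap    56 -4 -2
over    56 -4 -2 -4
mod     56 -4 -2
2       56 -4 -2 2
over    56 -4 -2 2 -2
-       56 -4 -2 4
negate  56 -4 -2 -4
+       56 -4 -6
-       56 2
9       56 2 9
over    56 2 9 2
rot     56 9 2 2
swap    56 9 2 2

[56, 9, 2, 2]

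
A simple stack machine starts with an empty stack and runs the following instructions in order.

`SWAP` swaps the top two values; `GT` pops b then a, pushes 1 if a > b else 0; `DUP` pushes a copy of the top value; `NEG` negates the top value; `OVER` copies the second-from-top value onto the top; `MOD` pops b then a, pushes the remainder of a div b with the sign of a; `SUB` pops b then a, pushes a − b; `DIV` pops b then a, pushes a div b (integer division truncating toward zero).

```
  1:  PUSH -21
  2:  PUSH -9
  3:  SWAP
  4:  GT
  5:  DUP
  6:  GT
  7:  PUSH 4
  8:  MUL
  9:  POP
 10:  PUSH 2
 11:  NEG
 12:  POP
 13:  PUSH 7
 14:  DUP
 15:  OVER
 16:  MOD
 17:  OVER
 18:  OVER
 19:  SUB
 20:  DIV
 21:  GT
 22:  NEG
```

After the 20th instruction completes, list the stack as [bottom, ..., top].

[7, 0]

PUSH -21 : [-21]
PUSH -9  : [-21, -9]
SWAP     : [-9, -21]
GT       : [1]
DUP      : [1, 1]
GT       : [0]
PUSH 4   : [0, 4]
MUL      : [0]
POP      : []
PUSH 2   : [2]
NEG      : [-2]
POP      : []
PUSH 7   : [7]
DUP      : [7, 7]
OVER     : [7, 7, 7]
MOD      : [7, 0]
OVER     : [7, 0, 7]
OVER     : [7, 0, 7, 0]
SUB      : [7, 0, 7]
DIV      : [7, 0]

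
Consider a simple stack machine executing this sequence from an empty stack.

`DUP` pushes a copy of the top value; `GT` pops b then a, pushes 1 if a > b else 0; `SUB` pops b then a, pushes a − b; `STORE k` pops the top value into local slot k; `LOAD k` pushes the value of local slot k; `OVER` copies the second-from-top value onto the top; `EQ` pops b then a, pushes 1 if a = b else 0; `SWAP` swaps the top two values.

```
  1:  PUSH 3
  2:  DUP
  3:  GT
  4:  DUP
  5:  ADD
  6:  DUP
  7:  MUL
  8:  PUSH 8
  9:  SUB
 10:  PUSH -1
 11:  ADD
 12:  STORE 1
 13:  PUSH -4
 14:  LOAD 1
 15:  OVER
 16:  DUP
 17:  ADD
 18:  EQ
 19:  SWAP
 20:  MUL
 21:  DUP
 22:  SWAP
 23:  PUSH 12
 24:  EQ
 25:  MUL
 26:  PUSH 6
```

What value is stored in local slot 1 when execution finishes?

PUSH 3  → 3
DUP     → 3 3
GT      → 0
DUP     → 0 0
ADD     → 0
DUP     → 0 0
MUL     → 0
PUSH 8  → 0 8
SUB     → -8
PUSH -1 → -8 -1
ADD     → -9
STORE 1 → (empty)
PUSH -4 → -4
LOAD 1  → -4 -9
OVER    → -4 -9 -4
DUP     → -4 -9 -4 -4
ADD     → -4 -9 -8
EQ      → -4 0
SWAP    → 0 -4
MUL     → 0
DUP     → 0 0
SWAP    → 0 0
PUSH 12 → 0 0 12
EQ      → 0 0
MUL     → 0
PUSH 6  → 0 6

-9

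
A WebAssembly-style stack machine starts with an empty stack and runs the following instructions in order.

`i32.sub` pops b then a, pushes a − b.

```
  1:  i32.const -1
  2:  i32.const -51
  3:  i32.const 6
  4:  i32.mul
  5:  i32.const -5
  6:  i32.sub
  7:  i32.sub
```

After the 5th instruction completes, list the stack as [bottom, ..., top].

[-1, -306, -5]

i32.const -1   -1
i32.const -51  -1 -51
i32.const 6    -1 -51 6
i32.mul        -1 -306
i32.const -5   -1 -306 -5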